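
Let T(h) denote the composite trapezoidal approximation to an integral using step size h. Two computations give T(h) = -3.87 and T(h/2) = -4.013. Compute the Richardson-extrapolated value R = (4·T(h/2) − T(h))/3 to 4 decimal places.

-4.0607

R = (4·T(h/2) − T(h)) / 3 = (4·(-4.013) − (-3.87))/3 = (-12.182)/3 = -4.0607.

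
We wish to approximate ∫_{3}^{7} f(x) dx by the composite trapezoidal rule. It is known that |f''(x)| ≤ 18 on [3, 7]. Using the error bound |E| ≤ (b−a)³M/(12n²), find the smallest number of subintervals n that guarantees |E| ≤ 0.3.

18

Need 1152/(12n²) ≤ 0.3.
n² ≥ 1152/(12·0.3) = 320 ⇒ n ≥ 17.8885, so the smallest n is 18.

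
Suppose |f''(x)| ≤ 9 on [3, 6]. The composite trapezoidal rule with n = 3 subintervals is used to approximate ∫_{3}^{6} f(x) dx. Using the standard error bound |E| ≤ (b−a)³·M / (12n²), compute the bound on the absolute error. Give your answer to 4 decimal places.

2.2500

|E| ≤ (3)³·9 / (12·3²) = 243/108 = 2.2500.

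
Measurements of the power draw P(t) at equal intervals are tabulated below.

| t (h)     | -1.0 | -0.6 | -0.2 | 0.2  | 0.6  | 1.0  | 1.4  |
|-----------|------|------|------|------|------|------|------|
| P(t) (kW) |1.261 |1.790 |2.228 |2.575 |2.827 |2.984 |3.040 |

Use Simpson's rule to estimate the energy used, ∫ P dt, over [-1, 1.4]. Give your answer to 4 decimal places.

h = 0.4, n = 6.
(h/3)·[y₀ + 4y₁ + 2y₂ + 4y₃ + 2y₄ + 4y₅ + y₆] = 0.133333·(43.807) = 5.8409.

5.8409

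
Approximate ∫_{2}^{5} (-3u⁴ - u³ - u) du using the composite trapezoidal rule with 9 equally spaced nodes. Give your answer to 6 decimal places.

h = (5 − 2)/8 = 0.375.
Nodes u₀,…,u₈ = 2, 2.375, 2.75, 3.125, 3.5, 3.875, 4.25, 4.625, 5.
f(u) = -3u⁴ - u³ - u: f₀=-58, f₁=-111.221435546875, f₂=-195.12109375, f₃=-319.744873046875, f₄=-496.5625, f₅=-738.467529296875, f₆=-1059.77734375, f₇=-1476.233154296875, f₈=-2005.
(h/2)·[f₀ + 2f₁ + 2f₂ + 2f₃ + 2f₄ + 2f₅ + 2f₆ + 2f₇ + f₈] = 0.1875·(-10857.255859375) = -2035.735474.

-2035.735474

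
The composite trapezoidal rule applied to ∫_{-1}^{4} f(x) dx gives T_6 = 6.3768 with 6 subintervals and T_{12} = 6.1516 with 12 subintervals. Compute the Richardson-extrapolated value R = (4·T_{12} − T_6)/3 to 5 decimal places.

R = (4·T_{12} − T_6) / 3 = (4·6.1516 − 6.3768)/3 = (18.2296)/3 = 6.07653.

6.07653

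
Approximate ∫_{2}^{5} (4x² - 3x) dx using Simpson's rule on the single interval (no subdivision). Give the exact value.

124.5

S = (b−a)/6 · [f(2) + 4f(3.5) + f(5)] = 0.5·[10 + 4·38.5 + 85] = 124.5.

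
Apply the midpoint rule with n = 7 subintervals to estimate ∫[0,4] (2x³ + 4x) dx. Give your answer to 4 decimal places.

158.6939

h = (4 − 0)/7 = 0.571429.
Midpoints m₁,…,m₇ = 0.285714, 0.857143, 1.428571, 2, 2.571429, 3.142857, 3.714286.
f(m₁)=1.189504, f(m₂)=4.688047, f(m₃)=11.545190, f(m₄)=24, f(m₅)=44.291545, f(m₆)=74.658892, f(m₇)=117.341108.
h·[f(m₁) + f(m₂) + f(m₃) + f(m₄) + f(m₅) + f(m₆) + f(m₇)] = 0.571429·(277.714286) = 158.6939.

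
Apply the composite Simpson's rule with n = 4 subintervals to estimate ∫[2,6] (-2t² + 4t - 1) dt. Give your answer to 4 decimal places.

h = (6 − 2)/4 = 1.
Nodes t₀,…,t₄ = 2, 3, 4, 5, 6.
f(t) = -2t² + 4t - 1: f₀=-1, f₁=-7, f₂=-17, f₃=-31, f₄=-49.
(h/3)·[f₀ + 4f₁ + 2f₂ + 4f₃ + f₄] = 0.333333·(-236) = -78.6667.

-78.6667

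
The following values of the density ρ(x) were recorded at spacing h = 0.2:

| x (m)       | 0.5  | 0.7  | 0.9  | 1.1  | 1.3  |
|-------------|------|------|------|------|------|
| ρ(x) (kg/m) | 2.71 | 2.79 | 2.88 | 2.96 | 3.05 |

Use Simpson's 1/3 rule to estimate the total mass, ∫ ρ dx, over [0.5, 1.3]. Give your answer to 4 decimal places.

2.3013

h = 0.2, n = 4.
(h/3)·[y₀ + 4y₁ + 2y₂ + 4y₃ + y₄] = 0.066667·(34.52) = 2.3013.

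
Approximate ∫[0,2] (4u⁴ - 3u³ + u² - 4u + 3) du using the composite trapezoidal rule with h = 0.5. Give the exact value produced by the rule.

h = (2 − 0)/4 = 0.5.
Nodes u₀,…,u₄ = 0, 0.5, 1, 1.5, 2.
f(u) = 4u⁴ - 3u³ + u² - 4u + 3: f₀=3, f₁=1.125, f₂=1, f₃=9.375, f₄=39.
(h/2)·[f₀ + 2f₁ + 2f₂ + 2f₃ + f₄] = 0.25·(65) = 16.25.

16.25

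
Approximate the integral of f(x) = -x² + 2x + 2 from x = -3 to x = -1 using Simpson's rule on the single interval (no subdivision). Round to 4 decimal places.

-12.6667

S = (b−a)/6 · [f(-3) + 4f(-2) + f(-1)] = 0.333333·[(-13) + 4·(-6) + (-1)] = -12.6667.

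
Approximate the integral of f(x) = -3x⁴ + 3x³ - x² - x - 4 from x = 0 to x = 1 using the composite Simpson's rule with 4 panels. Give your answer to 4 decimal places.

-4.6849

h = (1 − 0)/4 = 0.25.
Nodes x₀,…,x₄ = 0, 0.25, 0.5, 0.75, 1.
f(x) = -3x⁴ + 3x³ - x² - x - 4: f₀=-4, f₁=-4.27734375, f₂=-4.5625, f₃=-4.99609375, f₄=-6.
(h/3)·[f₀ + 4f₁ + 2f₂ + 4f₃ + f₄] = 0.083333·(-56.21875) = -4.6849.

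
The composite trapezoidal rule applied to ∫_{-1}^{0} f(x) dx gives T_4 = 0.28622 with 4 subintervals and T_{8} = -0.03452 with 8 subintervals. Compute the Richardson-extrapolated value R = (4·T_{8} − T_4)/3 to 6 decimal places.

R = (4·T_{8} − T_4) / 3 = (4·(-0.03452) − 0.28622)/3 = (-0.42430)/3 = -0.141433.

-0.141433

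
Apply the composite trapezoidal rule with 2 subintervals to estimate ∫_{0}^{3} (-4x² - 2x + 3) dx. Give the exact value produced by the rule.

h = (3 − 0)/2 = 1.5.
Nodes x₀,…,x₂ = 0, 1.5, 3.
f(x) = -4x² - 2x + 3: f₀=3, f₁=-9, f₂=-39.
(h/2)·[f₀ + 2f₁ + f₂] = 0.75·(-54) = -40.5.

-40.5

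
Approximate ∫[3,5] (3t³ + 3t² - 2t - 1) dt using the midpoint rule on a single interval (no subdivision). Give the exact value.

462

M = (b−a)·f(4) = 2·(231) = 462.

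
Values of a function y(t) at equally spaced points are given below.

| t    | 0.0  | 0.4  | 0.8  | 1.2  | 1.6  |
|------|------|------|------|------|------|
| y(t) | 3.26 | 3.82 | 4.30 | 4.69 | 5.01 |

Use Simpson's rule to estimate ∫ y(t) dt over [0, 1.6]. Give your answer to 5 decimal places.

6.78800

h = 0.4, n = 4.
(h/3)·[y₀ + 4y₁ + 2y₂ + 4y₃ + y₄] = 0.133333·(50.91) = 6.78800.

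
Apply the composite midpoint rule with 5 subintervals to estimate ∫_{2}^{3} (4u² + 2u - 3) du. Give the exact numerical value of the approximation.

27.32

h = (3 − 2)/5 = 0.2.
Midpoints m₁,…,m₅ = 2.1, 2.3, 2.5, 2.7, 2.9.
f(m₁)=18.84, f(m₂)=22.76, f(m₃)=27, f(m₄)=31.56, f(m₅)=36.44.
h·[f(m₁) + f(m₂) + f(m₃) + f(m₄) + f(m₅)] = 0.2·(136.6) = 27.32.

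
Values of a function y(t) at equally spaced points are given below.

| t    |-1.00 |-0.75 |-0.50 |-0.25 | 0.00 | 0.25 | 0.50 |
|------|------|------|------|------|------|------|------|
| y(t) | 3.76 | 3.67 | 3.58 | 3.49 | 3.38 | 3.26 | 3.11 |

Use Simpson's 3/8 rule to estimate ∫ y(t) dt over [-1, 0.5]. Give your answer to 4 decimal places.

h = 0.25, n = 6.
(3h/8)·[y₀ + 3y₁ + 3y₂ + 2y₃ + 3y₄ + 3y₅ + y₆] = 0.09375·(55.52) = 5.2050.

5.2050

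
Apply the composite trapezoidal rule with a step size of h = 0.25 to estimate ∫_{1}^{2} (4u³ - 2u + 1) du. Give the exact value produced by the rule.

h = (2 − 1)/4 = 0.25.
Nodes u₀,…,u₄ = 1, 1.25, 1.5, 1.75, 2.
f(u) = 4u³ - 2u + 1: f₀=3, f₁=6.3125, f₂=11.5, f₃=18.9375, f₄=29.
(h/2)·[f₀ + 2f₁ + 2f₂ + 2f₃ + f₄] = 0.125·(105.5) = 13.1875.

13.1875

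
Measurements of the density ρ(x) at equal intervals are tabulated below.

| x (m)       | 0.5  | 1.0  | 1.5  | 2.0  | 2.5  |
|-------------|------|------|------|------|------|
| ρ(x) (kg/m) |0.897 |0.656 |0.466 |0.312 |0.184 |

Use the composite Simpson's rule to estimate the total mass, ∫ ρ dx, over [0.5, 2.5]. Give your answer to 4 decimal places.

0.9808

h = 0.5, n = 4.
(h/3)·[y₀ + 4y₁ + 2y₂ + 4y₃ + y₄] = 0.166667·(5.885) = 0.9808.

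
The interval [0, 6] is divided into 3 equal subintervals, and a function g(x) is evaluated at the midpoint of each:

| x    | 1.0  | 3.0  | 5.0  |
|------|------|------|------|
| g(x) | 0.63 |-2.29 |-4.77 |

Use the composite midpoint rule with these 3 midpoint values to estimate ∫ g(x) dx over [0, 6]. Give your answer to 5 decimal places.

h = 2, n = 3.
h·[y(m₁) + y(m₂) + y(m₃)] = 2·(-6.43) = -12.86000.

-12.86000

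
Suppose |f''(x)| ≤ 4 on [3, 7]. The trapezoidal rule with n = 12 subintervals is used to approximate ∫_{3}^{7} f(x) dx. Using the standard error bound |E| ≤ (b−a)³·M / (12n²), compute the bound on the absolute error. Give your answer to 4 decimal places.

0.1481

|E| ≤ (4)³·4 / (12·12²) = 256/1728 = 0.1481.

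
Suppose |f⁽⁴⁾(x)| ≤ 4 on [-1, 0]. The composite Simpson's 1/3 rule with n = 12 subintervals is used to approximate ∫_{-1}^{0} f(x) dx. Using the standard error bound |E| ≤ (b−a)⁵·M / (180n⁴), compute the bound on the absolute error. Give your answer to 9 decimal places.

0.000001072

|E| ≤ (1)⁵·4 / (180·12⁴) = 4/3732480 = 0.000001072.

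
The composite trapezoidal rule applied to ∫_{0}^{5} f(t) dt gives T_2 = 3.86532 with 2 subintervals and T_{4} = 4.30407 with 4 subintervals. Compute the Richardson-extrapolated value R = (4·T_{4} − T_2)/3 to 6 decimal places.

R = (4·T_{4} − T_2) / 3 = (4·4.30407 − 3.86532)/3 = (13.35096)/3 = 4.450320.

4.450320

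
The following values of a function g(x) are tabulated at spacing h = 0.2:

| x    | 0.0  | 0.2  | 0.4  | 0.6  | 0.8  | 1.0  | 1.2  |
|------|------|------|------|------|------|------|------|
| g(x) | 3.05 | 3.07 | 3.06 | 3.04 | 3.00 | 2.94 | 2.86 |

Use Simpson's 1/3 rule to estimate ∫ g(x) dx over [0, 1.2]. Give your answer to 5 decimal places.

h = 0.2, n = 6.
(h/3)·[y₀ + 4y₁ + 2y₂ + 4y₃ + 2y₄ + 4y₅ + y₆] = 0.066667·(54.23) = 3.61533.

3.61533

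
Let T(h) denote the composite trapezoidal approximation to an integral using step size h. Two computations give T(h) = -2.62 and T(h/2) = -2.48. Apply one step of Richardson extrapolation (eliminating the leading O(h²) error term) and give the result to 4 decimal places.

-2.4333

R = (4·T(h/2) − T(h)) / 3 = (4·(-2.48) − (-2.62))/3 = (-7.30)/3 = -2.4333.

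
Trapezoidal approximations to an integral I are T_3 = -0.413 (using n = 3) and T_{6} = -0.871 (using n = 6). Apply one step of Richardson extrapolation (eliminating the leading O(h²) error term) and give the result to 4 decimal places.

-1.0237

R = (4·T_{6} − T_3) / 3 = (4·(-0.871) − (-0.413))/3 = (-3.071)/3 = -1.0237.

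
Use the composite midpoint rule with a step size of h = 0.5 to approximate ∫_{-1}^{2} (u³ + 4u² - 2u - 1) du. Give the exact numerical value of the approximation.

9.40625

h = (2 − (-1))/6 = 0.5.
Midpoints m₁,…,m₆ = -0.75, -0.25, 0.25, 0.75, 1.25, 1.75.
f(m₁)=2.328125, f(m₂)=-0.265625, f(m₃)=-1.234375, f(m₄)=0.171875, f(m₅)=4.703125, f(m₆)=13.109375.
h·[f(m₁) + f(m₂) + f(m₃) + f(m₄) + f(m₅) + f(m₆)] = 0.5·(18.8125) = 9.40625.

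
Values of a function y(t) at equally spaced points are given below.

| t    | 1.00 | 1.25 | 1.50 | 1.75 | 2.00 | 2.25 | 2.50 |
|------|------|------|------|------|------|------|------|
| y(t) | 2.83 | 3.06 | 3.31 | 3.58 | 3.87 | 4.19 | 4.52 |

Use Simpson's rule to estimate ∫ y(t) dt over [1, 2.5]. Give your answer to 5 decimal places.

5.41917

h = 0.25, n = 6.
(h/3)·[y₀ + 4y₁ + 2y₂ + 4y₃ + 2y₄ + 4y₅ + y₆] = 0.083333·(65.03) = 5.41917.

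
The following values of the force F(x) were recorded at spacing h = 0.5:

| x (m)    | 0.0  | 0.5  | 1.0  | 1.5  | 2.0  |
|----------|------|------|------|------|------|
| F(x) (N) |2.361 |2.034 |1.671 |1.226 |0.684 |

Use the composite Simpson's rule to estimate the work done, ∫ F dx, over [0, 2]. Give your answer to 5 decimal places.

h = 0.5, n = 4.
(h/3)·[y₀ + 4y₁ + 2y₂ + 4y₃ + y₄] = 0.166667·(19.427) = 3.23783.

3.23783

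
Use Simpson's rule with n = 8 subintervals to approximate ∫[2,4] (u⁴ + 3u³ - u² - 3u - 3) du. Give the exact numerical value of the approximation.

335.734375

h = (4 − 2)/8 = 0.25.
Nodes u₀,…,u₈ = 2, 2.25, 2.5, 2.75, 3, 3.25, 3.5, 3.75, 4.
f(u) = u⁴ + 3u³ - u² - 3u - 3: f₀=27, f₁=44.98828125, f₂=69.1875, f₃=100.76953125, f₄=141, f₅=191.23828125, f₆=252.9375, f₇=327.64453125, f₈=417.
(h/3)·[f₀ + 4f₁ + 2f₂ + 4f₃ + 2f₄ + 4f₅ + 2f₆ + 4f₇ + f₈] = 0.083333·(4028.8125) = 335.734375.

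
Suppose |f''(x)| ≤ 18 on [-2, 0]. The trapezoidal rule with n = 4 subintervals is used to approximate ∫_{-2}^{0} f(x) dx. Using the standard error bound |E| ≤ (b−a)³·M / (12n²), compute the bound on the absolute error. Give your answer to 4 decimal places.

0.7500

|E| ≤ (2)³·18 / (12·4²) = 144/192 = 0.7500.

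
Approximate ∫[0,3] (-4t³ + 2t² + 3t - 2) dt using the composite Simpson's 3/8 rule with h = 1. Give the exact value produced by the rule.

-55.5

h = (3 − 0)/3 = 1.
Nodes t₀,…,t₃ = 0, 1, 2, 3.
f(t) = -4t³ + 2t² + 3t - 2: f₀=-2, f₁=-1, f₂=-20, f₃=-83.
(3h/8)·[f₀ + 3f₁ + 3f₂ + f₃] = 0.375·(-148) = -55.5.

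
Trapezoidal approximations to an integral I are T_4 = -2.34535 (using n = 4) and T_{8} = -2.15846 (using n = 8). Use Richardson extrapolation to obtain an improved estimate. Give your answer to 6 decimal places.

R = (4·T_{8} − T_4) / 3 = (4·(-2.15846) − (-2.34535))/3 = (-6.28849)/3 = -2.096163.

-2.096163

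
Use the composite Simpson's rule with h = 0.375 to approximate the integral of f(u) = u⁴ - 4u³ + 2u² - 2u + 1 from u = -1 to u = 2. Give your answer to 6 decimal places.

-2.392090

h = (2 − (-1))/8 = 0.375.
Nodes u₀,…,u₈ = -1, -0.625, -0.25, 0.125, 0.5, 0.875, 1.25, 1.625, 2.
f(u) = u⁴ - 4u³ + 2u² - 2u + 1: f₀=10, f₁=4.160400390625, f₂=1.69140625, f₃=0.773681640625, f₄=0.0625, f₅=-1.312255859375, f₆=-3.74609375, f₇=-7.159912109375, f₈=-11.
(h/3)·[f₀ + 4f₁ + 2f₂ + 4f₃ + 2f₄ + 4f₅ + 2f₆ + 4f₇ + f₈] = 0.125·(-19.13671875) = -2.392090.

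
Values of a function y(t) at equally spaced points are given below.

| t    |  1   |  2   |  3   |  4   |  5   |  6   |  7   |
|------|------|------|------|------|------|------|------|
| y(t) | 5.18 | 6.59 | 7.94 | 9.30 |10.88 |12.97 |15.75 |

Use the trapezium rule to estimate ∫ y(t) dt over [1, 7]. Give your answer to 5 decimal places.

h = 1, n = 6.
(h/2)·[y₀ + 2y₁ + 2y₂ + 2y₃ + 2y₄ + 2y₅ + y₆] = 0.5·(116.29) = 58.14500.

58.14500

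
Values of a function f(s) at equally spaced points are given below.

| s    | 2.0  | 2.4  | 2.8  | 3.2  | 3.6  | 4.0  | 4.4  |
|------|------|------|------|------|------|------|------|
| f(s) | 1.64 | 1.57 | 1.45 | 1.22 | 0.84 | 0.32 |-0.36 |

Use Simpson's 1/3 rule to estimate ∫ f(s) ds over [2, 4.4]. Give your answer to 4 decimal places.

2.4400

h = 0.4, n = 6.
(h/3)·[y₀ + 4y₁ + 2y₂ + 4y₃ + 2y₄ + 4y₅ + y₆] = 0.133333·(18.30) = 2.4400.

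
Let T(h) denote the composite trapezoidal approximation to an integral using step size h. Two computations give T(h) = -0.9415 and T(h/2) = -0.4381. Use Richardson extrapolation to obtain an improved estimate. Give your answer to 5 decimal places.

-0.27030

R = (4·T(h/2) − T(h)) / 3 = (4·(-0.4381) − (-0.9415))/3 = (-0.8109)/3 = -0.27030.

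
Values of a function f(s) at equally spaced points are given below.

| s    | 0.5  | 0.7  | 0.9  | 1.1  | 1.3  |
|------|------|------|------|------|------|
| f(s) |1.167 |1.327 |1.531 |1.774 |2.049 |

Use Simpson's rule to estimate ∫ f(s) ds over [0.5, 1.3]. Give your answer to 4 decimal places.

h = 0.2, n = 4.
(h/3)·[y₀ + 4y₁ + 2y₂ + 4y₃ + y₄] = 0.066667·(18.682) = 1.2455.

1.2455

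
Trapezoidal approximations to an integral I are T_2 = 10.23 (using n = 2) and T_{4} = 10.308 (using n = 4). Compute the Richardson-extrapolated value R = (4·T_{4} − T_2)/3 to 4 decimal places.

10.3340

R = (4·T_{4} − T_2) / 3 = (4·10.308 − 10.23)/3 = (31.002)/3 = 10.3340.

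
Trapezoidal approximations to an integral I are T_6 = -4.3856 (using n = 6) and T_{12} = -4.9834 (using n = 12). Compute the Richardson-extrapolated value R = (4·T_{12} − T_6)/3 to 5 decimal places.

R = (4·T_{12} − T_6) / 3 = (4·(-4.9834) − (-4.3856))/3 = (-15.5480)/3 = -5.18267.

-5.18267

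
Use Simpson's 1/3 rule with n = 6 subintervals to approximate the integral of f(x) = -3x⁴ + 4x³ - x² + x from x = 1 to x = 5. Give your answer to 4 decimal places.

h = (5 − 1)/6 = 0.666667.
Nodes x₀,…,x₆ = 1, 1.666667, 2.333333, 3, 3.666667, 4.333333, 5.
f(x) = -3x⁴ + 4x³ - x² + x: f₀=1, f₁=-5.740741, f₂=-41.222222, f₃=-141, f₄=-354.851852, f₅=-746.777778, f₆=-1395.
(h/3)·[f₀ + 4f₁ + 2f₂ + 4f₃ + 2f₄ + 4f₅ + f₆] = 0.222222·(-5760.222222) = -1280.0494.

-1280.0494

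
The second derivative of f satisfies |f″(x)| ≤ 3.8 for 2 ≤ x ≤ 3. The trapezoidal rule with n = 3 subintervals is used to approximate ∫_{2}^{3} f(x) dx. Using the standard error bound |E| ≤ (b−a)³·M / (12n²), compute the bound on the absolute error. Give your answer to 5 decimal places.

0.03519

|E| ≤ (1)³·3.8 / (12·3²) = 3.8/108 = 0.03519.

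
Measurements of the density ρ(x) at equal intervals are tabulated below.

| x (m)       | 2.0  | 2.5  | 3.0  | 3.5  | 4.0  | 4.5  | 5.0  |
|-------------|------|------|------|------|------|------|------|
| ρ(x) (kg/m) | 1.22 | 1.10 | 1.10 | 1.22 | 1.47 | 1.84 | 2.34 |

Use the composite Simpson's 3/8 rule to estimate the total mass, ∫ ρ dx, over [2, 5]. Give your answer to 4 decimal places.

4.2244

h = 0.5, n = 6.
(3h/8)·[y₀ + 3y₁ + 3y₂ + 2y₃ + 3y₄ + 3y₅ + y₆] = 0.1875·(22.53) = 4.2244.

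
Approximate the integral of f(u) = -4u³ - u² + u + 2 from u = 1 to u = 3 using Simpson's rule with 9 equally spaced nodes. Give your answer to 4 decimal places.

h = (3 − 1)/8 = 0.25.
Nodes u₀,…,u₈ = 1, 1.25, 1.5, 1.75, 2, 2.25, 2.5, 2.75, 3.
f(u) = -4u³ - u² + u + 2: f₀=-2, f₁=-6.125, f₂=-12.25, f₃=-20.75, f₄=-32, f₅=-46.375, f₆=-64.25, f₇=-86, f₈=-112.
(h/3)·[f₀ + 4f₁ + 2f₂ + 4f₃ + 2f₄ + 4f₅ + 2f₆ + 4f₇ + f₈] = 0.083333·(-968) = -80.6667.

-80.6667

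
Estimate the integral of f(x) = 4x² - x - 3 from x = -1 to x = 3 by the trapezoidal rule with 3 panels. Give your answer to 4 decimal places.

h = (3 − (-1))/3 = 1.333333.
Nodes x₀,…,x₃ = -1, 0.333333, 1.666667, 3.
f(x) = 4x² - x - 3: f₀=2, f₁=-2.888889, f₂=6.444444, f₃=30.
(h/2)·[f₀ + 2f₁ + 2f₂ + f₃] = 0.666667·(39.111111) = 26.0741.

26.0741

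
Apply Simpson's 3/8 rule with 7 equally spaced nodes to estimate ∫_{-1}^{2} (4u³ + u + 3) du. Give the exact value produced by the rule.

h = (2 − (-1))/6 = 0.5.
Nodes u₀,…,u₆ = -1, -0.5, 0, 0.5, 1, 1.5, 2.
f(u) = 4u³ + u + 3: f₀=-2, f₁=2, f₂=3, f₃=4, f₄=8, f₅=18, f₆=37.
(3h/8)·[f₀ + 3f₁ + 3f₂ + 2f₃ + 3f₄ + 3f₅ + f₆] = 0.1875·(136) = 25.5.

25.5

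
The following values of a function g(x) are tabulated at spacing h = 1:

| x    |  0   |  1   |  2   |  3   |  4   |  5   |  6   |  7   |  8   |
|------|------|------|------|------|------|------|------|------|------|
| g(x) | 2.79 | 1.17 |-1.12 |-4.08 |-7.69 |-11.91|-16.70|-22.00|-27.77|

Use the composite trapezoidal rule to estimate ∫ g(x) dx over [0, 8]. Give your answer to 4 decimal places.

h = 1, n = 8.
(h/2)·[y₀ + 2y₁ + 2y₂ + 2y₃ + 2y₄ + 2y₅ + 2y₆ + 2y₇ + y₈] = 0.5·(-149.64) = -74.8200.

-74.8200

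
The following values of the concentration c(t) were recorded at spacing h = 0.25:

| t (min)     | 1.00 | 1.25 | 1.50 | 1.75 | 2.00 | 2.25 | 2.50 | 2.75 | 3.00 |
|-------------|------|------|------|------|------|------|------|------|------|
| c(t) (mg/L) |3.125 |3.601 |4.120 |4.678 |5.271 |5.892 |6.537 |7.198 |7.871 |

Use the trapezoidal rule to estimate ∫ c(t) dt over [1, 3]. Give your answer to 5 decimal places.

10.69875

h = 0.25, n = 8.
(h/2)·[y₀ + 2y₁ + 2y₂ + 2y₃ + 2y₄ + 2y₅ + 2y₆ + 2y₇ + y₈] = 0.125·(85.590) = 10.69875.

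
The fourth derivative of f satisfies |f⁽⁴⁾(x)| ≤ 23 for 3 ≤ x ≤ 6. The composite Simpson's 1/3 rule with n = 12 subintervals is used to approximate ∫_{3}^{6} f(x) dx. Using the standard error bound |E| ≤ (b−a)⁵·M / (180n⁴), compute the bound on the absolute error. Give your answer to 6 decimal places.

|E| ≤ (3)⁵·23 / (180·12⁴) = 5589/3732480 = 0.001497.

0.001497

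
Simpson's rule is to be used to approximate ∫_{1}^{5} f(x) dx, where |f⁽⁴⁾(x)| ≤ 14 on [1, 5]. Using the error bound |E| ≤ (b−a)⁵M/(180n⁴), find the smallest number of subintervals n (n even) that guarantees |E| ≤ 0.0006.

Need 14336/(180n⁴) ≤ 0.0006.
n⁴ ≥ 14336/(180·0.0006) = 132741 ⇒ n ≥ 19.0876, so the smallest even n is 20. (n must be even for Simpson's rule.)

20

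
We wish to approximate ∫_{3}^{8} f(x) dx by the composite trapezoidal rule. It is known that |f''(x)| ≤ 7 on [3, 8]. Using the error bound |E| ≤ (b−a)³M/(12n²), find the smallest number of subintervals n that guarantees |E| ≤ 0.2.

20

Need 875/(12n²) ≤ 0.2.
n² ≥ 875/(12·0.2) = 364.583 ⇒ n ≥ 19.0941, so the smallest n is 20.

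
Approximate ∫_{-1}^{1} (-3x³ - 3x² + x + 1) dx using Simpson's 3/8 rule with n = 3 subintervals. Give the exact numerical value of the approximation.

h = (1 − (-1))/3 = 0.666667.
Nodes x₀,…,x₃ = -1, -0.333333, 0.333333, 1.
f(x) = -3x³ - 3x² + x + 1: f₀=0, f₁=0.444444, f₂=0.888889, f₃=-4.
(3h/8)·[f₀ + 3f₁ + 3f₂ + f₃] = 0.25·(0) = 0.

0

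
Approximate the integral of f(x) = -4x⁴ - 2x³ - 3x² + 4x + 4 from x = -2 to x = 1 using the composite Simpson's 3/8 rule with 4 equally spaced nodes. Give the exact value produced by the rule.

-25.5

h = (1 − (-2))/3 = 1.
Nodes x₀,…,x₃ = -2, -1, 0, 1.
f(x) = -4x⁴ - 2x³ - 3x² + 4x + 4: f₀=-64, f₁=-5, f₂=4, f₃=-1.
(3h/8)·[f₀ + 3f₁ + 3f₂ + f₃] = 0.375·(-68) = -25.5.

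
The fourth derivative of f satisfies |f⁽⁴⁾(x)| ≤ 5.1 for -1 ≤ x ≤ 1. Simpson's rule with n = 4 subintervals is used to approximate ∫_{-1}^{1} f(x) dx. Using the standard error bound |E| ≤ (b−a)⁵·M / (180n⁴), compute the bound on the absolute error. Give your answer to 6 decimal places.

|E| ≤ (2)⁵·5.1 / (180·4⁴) = 163.2/46080 = 0.003542.

0.003542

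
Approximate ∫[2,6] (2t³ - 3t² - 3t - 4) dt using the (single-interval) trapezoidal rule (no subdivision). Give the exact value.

T = (b−a)/2 · [f(2) + f(6)] = 2·[(-6) + 302] = 592.

592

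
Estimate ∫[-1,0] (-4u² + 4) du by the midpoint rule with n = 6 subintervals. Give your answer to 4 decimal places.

2.6759

h = (0 − (-1))/6 = 0.166667.
Midpoints m₁,…,m₆ = -0.916667, -0.75, -0.583333, -0.416667, -0.25, -0.083333.
f(m₁)=0.638889, f(m₂)=1.75, f(m₃)=2.638889, f(m₄)=3.305556, f(m₅)=3.75, f(m₆)=3.972222.
h·[f(m₁) + f(m₂) + f(m₃) + f(m₄) + f(m₅) + f(m₆)] = 0.166667·(16.055556) = 2.6759.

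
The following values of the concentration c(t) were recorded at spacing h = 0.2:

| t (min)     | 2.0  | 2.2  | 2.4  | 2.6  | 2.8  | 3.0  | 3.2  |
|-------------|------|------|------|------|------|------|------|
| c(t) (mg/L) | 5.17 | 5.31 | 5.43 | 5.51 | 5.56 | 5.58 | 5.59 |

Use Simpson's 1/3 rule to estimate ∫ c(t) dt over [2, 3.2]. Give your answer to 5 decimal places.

h = 0.2, n = 6.
(h/3)·[y₀ + 4y₁ + 2y₂ + 4y₃ + 2y₄ + 4y₅ + y₆] = 0.066667·(98.34) = 6.55600.

6.55600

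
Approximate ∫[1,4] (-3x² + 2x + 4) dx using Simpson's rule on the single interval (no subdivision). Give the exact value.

-36

S = (b−a)/6 · [f(1) + 4f(2.5) + f(4)] = 0.5·[3 + 4·(-9.75) + (-36)] = -36.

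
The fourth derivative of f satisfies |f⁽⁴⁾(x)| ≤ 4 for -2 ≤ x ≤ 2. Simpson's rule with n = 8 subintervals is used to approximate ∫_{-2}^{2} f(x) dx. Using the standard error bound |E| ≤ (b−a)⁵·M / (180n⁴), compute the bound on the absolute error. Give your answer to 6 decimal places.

|E| ≤ (4)⁵·4 / (180·8⁴) = 4096/737280 = 0.005556.

0.005556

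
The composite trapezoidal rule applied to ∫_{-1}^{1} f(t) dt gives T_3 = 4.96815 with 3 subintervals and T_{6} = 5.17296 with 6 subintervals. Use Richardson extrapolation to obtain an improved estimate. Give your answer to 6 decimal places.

5.241230

R = (4·T_{6} − T_3) / 3 = (4·5.17296 − 4.96815)/3 = (15.72369)/3 = 5.241230.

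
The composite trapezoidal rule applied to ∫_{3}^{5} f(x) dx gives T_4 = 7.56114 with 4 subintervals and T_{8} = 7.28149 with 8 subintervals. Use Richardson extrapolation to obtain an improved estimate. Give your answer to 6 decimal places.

7.188273

R = (4·T_{8} − T_4) / 3 = (4·7.28149 − 7.56114)/3 = (21.56482)/3 = 7.188273.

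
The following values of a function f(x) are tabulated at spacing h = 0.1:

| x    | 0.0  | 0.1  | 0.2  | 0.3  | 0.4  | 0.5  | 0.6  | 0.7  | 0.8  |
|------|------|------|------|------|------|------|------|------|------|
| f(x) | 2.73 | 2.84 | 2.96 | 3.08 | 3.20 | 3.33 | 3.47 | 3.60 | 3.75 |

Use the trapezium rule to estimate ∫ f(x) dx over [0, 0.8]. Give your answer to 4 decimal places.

2.5720

h = 0.1, n = 8.
(h/2)·[y₀ + 2y₁ + 2y₂ + 2y₃ + 2y₄ + 2y₅ + 2y₆ + 2y₇ + y₈] = 0.05·(51.44) = 2.5720.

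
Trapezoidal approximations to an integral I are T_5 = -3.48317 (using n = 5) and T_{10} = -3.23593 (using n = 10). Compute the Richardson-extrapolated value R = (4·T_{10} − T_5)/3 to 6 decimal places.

-3.153517

R = (4·T_{10} − T_5) / 3 = (4·(-3.23593) − (-3.48317))/3 = (-9.46055)/3 = -3.153517.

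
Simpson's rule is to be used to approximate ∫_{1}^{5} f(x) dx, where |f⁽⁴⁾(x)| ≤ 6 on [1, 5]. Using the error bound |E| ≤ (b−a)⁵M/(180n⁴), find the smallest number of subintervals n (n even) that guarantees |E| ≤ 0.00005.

Need 6144/(180n⁴) ≤ 0.00005.
n⁴ ≥ 6144/(180·0.00005) = 682667 ⇒ n ≥ 28.7443, so the smallest even n is 30. (n must be even for Simpson's rule.)

30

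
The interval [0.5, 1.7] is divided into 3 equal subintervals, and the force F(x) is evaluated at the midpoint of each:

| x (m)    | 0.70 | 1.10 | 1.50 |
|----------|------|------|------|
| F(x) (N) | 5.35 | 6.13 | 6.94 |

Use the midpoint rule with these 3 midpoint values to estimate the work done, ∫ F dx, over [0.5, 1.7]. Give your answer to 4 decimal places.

7.3680

h = 0.4, n = 3.
h·[y(m₁) + y(m₂) + y(m₃)] = 0.4·(18.42) = 7.3680.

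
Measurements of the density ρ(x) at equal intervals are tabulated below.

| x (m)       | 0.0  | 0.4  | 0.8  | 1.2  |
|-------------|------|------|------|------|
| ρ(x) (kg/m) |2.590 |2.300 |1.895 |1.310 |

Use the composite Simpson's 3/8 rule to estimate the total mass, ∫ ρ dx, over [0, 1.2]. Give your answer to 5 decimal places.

2.47275

h = 0.4, n = 3.
(3h/8)·[y₀ + 3y₁ + 3y₂ + y₃] = 0.15·(16.485) = 2.47275.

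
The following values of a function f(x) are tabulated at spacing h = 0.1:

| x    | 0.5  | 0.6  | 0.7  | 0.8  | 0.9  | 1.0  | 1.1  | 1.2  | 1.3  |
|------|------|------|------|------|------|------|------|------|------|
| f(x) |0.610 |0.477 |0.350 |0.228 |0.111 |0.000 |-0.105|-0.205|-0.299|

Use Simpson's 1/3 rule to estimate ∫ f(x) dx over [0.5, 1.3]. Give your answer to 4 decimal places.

h = 0.1, n = 8.
(h/3)·[y₀ + 4y₁ + 2y₂ + 4y₃ + 2y₄ + 4y₅ + 2y₆ + 4y₇ + y₈] = 0.033333·(3.023) = 0.1008.

0.1008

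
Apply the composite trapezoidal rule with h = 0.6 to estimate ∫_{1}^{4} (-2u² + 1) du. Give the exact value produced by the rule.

-39.36

h = (4 − 1)/5 = 0.6.
Nodes u₀,…,u₅ = 1, 1.6, 2.2, 2.8, 3.4, 4.
f(u) = -2u² + 1: f₀=-1, f₁=-4.12, f₂=-8.68, f₃=-14.68, f₄=-22.12, f₅=-31.
(h/2)·[f₀ + 2f₁ + 2f₂ + 2f₃ + 2f₄ + f₅] = 0.3·(-131.2) = -39.36.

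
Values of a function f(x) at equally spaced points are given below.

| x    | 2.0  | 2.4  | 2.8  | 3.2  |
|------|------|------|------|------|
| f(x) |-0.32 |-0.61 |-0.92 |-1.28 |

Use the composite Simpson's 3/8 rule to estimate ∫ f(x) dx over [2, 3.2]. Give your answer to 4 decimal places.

-0.9285

h = 0.4, n = 3.
(3h/8)·[y₀ + 3y₁ + 3y₂ + y₃] = 0.15·(-6.19) = -0.9285.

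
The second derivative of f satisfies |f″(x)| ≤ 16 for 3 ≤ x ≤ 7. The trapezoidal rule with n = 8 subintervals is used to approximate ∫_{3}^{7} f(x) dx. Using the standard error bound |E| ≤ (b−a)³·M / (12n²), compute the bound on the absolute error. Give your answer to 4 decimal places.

|E| ≤ (4)³·16 / (12·8²) = 1024/768 = 1.3333.

1.3333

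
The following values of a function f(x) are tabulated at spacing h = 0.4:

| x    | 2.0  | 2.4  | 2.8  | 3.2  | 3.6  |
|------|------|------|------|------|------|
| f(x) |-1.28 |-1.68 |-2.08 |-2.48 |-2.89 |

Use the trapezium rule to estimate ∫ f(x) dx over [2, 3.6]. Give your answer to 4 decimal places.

h = 0.4, n = 4.
(h/2)·[y₀ + 2y₁ + 2y₂ + 2y₃ + y₄] = 0.2·(-16.65) = -3.3300.

-3.3300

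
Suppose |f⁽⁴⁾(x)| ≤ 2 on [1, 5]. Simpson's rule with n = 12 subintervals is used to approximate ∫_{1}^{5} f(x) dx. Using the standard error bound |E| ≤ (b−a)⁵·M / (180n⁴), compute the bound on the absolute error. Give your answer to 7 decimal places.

|E| ≤ (4)⁵·2 / (180·12⁴) = 2048/3732480 = 0.0005487.

0.0005487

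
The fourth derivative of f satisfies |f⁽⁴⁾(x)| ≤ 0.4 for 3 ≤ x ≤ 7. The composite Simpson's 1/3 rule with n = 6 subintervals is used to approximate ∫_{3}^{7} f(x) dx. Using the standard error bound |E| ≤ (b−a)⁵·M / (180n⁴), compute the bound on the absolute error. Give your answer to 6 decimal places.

|E| ≤ (4)⁵·0.4 / (180·6⁴) = 409.6/233280 = 0.001756.

0.001756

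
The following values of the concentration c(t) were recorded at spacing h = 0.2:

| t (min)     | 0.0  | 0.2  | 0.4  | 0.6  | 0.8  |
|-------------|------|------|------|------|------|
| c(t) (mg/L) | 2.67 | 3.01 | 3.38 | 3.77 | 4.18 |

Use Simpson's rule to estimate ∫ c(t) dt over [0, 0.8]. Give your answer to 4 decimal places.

h = 0.2, n = 4.
(h/3)·[y₀ + 4y₁ + 2y₂ + 4y₃ + y₄] = 0.066667·(40.73) = 2.7153.

2.7153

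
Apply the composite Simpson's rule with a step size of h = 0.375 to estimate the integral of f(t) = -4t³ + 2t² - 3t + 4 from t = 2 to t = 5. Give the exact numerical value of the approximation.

h = (5 − 2)/8 = 0.375.
Nodes t₀,…,t₈ = 2, 2.375, 2.75, 3.125, 3.5, 3.875, 4.25, 4.625, 5.
f(t) = -4t³ + 2t² - 3t + 4: f₀=-26, f₁=-45.4296875, f₂=-72.3125, f₃=-107.9140625, f₄=-153.5, f₅=-210.3359375, f₆=-279.6875, f₇=-362.8203125, f₈=-461.
(h/3)·[f₀ + 4f₁ + 2f₂ + 4f₃ + 2f₄ + 4f₅ + 2f₆ + 4f₇ + f₈] = 0.125·(-4404) = -550.5.

-550.5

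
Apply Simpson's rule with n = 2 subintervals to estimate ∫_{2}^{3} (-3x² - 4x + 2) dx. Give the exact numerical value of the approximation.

-27

h = (3 − 2)/2 = 0.5.
Nodes x₀,…,x₂ = 2, 2.5, 3.
f(x) = -3x² - 4x + 2: f₀=-18, f₁=-26.75, f₂=-37.
(h/3)·[f₀ + 4f₁ + f₂] = 0.166667·(-162) = -27.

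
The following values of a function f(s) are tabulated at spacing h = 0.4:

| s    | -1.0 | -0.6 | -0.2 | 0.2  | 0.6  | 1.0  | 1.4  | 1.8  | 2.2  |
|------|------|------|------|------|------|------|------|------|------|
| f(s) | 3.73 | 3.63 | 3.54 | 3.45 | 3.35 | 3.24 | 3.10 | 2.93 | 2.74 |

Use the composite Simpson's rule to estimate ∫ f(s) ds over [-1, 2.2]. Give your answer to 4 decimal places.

10.5933

h = 0.4, n = 8.
(h/3)·[y₀ + 4y₁ + 2y₂ + 4y₃ + 2y₄ + 4y₅ + 2y₆ + 4y₇ + y₈] = 0.133333·(79.45) = 10.5933.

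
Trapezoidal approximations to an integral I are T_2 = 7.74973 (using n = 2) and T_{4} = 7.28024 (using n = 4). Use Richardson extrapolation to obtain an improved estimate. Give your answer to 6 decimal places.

7.123743

R = (4·T_{4} − T_2) / 3 = (4·7.28024 − 7.74973)/3 = (21.37123)/3 = 7.123743.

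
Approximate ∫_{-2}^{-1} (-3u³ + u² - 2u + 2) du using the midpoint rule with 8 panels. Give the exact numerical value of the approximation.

18.564453125

h = (-1 − (-2))/8 = 0.125.
Midpoints m₁,…,m₈ = -1.9375, -1.8125, -1.6875, -1.5625, -1.4375, -1.3125, -1.1875, -1.0625.
f(m₁)=31.448486328125, f(m₂)=26.773193359375, f(m₃)=22.638916015625, f(m₄)=19.010498046875, f(m₅)=15.852783203125, f(m₆)=13.130615234375, f(m₇)=10.808837890625, f(m₈)=8.852294921875.
h·[f(m₁) + f(m₂) + f(m₃) + f(m₄) + f(m₅) + f(m₆) + f(m₇) + f(m₈)] = 0.125·(148.515625) = 18.564453125.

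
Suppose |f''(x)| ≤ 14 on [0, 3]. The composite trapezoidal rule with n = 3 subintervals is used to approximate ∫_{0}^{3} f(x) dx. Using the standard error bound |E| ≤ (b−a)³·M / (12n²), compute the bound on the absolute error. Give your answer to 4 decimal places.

|E| ≤ (3)³·14 / (12·3²) = 378/108 = 3.5000.

3.5000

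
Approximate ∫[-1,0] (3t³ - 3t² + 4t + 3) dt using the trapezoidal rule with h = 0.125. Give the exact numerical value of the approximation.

-0.76953125

h = (0 − (-1))/8 = 0.125.
Nodes t₀,…,t₈ = -1, -0.875, -0.75, -0.625, -0.5, -0.375, -0.25, -0.125, 0.
f(t) = 3t³ - 3t² + 4t + 3: f₀=-7, f₁=-4.806640625, f₂=-2.953125, f₃=-1.404296875, f₄=-0.125, f₅=0.919921875, f₆=1.765625, f₇=2.447265625, f₈=3.
(h/2)·[f₀ + 2f₁ + 2f₂ + 2f₃ + 2f₄ + 2f₅ + 2f₆ + 2f₇ + f₈] = 0.0625·(-12.3125) = -0.76953125.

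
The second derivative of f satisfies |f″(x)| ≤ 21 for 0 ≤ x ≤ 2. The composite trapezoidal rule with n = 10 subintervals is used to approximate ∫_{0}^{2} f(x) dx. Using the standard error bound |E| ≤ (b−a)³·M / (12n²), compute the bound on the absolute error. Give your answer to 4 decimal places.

|E| ≤ (2)³·21 / (12·10²) = 168/1200 = 0.1400.

0.1400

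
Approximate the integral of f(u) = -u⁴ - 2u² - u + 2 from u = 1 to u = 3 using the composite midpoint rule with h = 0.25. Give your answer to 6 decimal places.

-65.441895

h = (3 − 1)/8 = 0.25.
Midpoints m₁,…,m₈ = 1.125, 1.375, 1.625, 1.875, 2.125, 2.375, 2.625, 2.875.
f(m₁)=-3.258056640625, f(m₂)=-6.730712890625, f(m₃)=-11.879150390625, f(m₄)=-19.265869140625, f(m₅)=-29.547119140625, f(m₆)=-43.472900390625, f(m₇)=-61.886962890625, f(m₈)=-85.726806640625.
h·[f(m₁) + f(m₂) + f(m₃) + f(m₄) + f(m₅) + f(m₆) + f(m₇) + f(m₈)] = 0.25·(-261.767578125) = -65.441895.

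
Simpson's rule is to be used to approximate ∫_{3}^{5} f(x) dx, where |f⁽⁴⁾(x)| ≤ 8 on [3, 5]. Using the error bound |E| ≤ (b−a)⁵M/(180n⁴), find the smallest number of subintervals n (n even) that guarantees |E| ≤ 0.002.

Need 256/(180n⁴) ≤ 0.002.
n⁴ ≥ 256/(180·0.002) = 711.111 ⇒ n ≥ 5.1640, so the smallest even n is 6. (n must be even for Simpson's rule.)

6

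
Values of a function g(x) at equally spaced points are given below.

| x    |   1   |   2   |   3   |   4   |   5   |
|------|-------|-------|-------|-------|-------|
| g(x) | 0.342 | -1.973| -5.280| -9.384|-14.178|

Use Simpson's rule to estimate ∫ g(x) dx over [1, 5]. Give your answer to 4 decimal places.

h = 1, n = 4.
(h/3)·[y₀ + 4y₁ + 2y₂ + 4y₃ + y₄] = 0.333333·(-69.824) = -23.2747.

-23.2747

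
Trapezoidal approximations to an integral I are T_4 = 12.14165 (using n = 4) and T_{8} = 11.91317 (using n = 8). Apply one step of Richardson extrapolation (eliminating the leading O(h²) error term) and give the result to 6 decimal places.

11.837010

R = (4·T_{8} − T_4) / 3 = (4·11.91317 − 12.14165)/3 = (35.51103)/3 = 11.837010.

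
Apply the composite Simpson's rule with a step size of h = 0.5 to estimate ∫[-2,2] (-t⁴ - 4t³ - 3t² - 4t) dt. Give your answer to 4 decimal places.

h = (2 − (-2))/8 = 0.5.
Nodes t₀,…,t₈ = -2, -1.5, -1, -0.5, 0, 0.5, 1, 1.5, 2.
f(t) = -t⁴ - 4t³ - 3t² - 4t: f₀=12, f₁=7.6875, f₂=4, f₃=1.6875, f₄=0, f₅=-3.3125, f₆=-12, f₇=-31.3125, f₈=-68.
(h/3)·[f₀ + 4f₁ + 2f₂ + 4f₃ + 2f₄ + 4f₅ + 2f₆ + 4f₇ + f₈] = 0.166667·(-173) = -28.8333.

-28.8333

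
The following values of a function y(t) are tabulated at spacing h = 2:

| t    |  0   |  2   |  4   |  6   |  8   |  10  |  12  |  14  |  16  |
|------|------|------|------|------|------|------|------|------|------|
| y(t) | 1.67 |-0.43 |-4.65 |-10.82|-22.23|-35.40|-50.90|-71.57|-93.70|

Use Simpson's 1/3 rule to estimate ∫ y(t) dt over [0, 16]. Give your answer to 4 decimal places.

h = 2, n = 8.
(h/3)·[y₀ + 4y₁ + 2y₂ + 4y₃ + 2y₄ + 4y₅ + 2y₆ + 4y₇ + y₈] = 0.666667·(-720.47) = -480.3133.

-480.3133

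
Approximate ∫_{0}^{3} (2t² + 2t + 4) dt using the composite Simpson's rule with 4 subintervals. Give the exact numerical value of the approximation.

39

h = (3 − 0)/4 = 0.75.
Nodes t₀,…,t₄ = 0, 0.75, 1.5, 2.25, 3.
f(t) = 2t² + 2t + 4: f₀=4, f₁=6.625, f₂=11.5, f₃=18.625, f₄=28.
(h/3)·[f₀ + 4f₁ + 2f₂ + 4f₃ + f₄] = 0.25·(156) = 39.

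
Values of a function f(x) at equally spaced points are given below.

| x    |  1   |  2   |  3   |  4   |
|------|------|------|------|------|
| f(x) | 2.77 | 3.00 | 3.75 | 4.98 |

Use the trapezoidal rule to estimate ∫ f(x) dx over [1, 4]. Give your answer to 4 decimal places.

10.6250

h = 1, n = 3.
(h/2)·[y₀ + 2y₁ + 2y₂ + y₃] = 0.5·(21.25) = 10.6250.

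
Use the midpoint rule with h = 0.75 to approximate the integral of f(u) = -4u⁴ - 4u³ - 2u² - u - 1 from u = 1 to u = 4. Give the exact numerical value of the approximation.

h = (4 − 1)/4 = 0.75.
Midpoints m₁,…,m₄ = 1.375, 2.125, 2.875, 3.625.
f(m₁)=-30.8525390625, f(m₂)=-132.1025390625, f(m₃)=-388.7431640625, f(m₄)=-912.1494140625.
h·[f(m₁) + f(m₂) + f(m₃) + f(m₄)] = 0.75·(-1463.84765625) = -1097.8857421875.

-1097.8857421875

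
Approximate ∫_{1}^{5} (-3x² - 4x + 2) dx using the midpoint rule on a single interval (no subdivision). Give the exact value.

M = (b−a)·f(3) = 4·(-37) = -148.

-148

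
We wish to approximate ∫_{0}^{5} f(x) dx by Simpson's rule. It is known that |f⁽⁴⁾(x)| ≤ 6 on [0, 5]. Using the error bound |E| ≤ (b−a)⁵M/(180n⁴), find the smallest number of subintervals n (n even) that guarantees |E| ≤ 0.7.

4

Need 18750/(180n⁴) ≤ 0.7.
n⁴ ≥ 18750/(180·0.7) = 148.81 ⇒ n ≥ 3.4927, so the smallest even n is 4. (n must be even for Simpson's rule.)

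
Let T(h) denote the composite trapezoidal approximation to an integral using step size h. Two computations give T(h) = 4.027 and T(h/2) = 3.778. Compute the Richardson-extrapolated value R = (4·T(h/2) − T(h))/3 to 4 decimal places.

3.6950

R = (4·T(h/2) − T(h)) / 3 = (4·3.778 − 4.027)/3 = (11.085)/3 = 3.6950.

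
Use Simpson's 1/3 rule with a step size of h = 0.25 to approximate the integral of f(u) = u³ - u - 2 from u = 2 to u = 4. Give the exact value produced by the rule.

50

h = (4 − 2)/8 = 0.25.
Nodes u₀,…,u₈ = 2, 2.25, 2.5, 2.75, 3, 3.25, 3.5, 3.75, 4.
f(u) = u³ - u - 2: f₀=4, f₁=7.140625, f₂=11.125, f₃=16.046875, f₄=22, f₅=29.078125, f₆=37.375, f₇=46.984375, f₈=58.
(h/3)·[f₀ + 4f₁ + 2f₂ + 4f₃ + 2f₄ + 4f₅ + 2f₆ + 4f₇ + f₈] = 0.083333·(600) = 50.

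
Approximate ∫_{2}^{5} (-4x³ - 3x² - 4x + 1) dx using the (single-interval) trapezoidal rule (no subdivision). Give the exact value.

T = (b−a)/2 · [f(2) + f(5)] = 1.5·[(-51) + (-594)] = -967.5.

-967.5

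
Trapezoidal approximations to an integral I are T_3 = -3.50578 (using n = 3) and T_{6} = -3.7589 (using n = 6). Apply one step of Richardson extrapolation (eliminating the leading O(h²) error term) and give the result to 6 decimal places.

R = (4·T_{6} − T_3) / 3 = (4·(-3.7589) − (-3.50578))/3 = (-11.52982)/3 = -3.843273.

-3.843273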